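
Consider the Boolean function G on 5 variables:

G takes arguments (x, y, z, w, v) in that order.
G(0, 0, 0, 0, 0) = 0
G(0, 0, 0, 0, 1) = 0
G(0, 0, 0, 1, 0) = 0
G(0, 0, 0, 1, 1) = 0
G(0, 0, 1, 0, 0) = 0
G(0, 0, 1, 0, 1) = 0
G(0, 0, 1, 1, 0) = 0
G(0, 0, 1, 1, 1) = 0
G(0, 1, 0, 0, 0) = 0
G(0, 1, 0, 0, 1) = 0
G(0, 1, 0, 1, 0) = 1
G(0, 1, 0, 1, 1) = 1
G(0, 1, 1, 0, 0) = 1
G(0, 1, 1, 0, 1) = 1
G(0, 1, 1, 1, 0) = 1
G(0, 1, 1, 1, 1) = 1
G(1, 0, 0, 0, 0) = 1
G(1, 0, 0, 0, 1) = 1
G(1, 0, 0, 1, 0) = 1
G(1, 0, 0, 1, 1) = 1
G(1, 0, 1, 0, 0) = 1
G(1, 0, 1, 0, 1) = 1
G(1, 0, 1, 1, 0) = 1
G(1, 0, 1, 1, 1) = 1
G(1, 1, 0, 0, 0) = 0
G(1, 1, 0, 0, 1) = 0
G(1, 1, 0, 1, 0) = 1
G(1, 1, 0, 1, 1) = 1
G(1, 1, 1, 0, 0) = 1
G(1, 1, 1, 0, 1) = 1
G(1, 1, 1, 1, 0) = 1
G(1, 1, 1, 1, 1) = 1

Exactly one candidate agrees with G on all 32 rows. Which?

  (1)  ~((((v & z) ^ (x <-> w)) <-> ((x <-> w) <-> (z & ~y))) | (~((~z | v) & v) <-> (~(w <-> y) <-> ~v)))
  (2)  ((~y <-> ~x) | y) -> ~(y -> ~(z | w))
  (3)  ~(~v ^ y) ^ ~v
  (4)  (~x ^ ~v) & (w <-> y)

2

(1) disagrees with G on (0,0,0,0,0) (formula → 1, table → 0); rule it out.
(3) disagrees with G on (0,0,0,0,0) (formula → 1, table → 0); rule it out.
(4) disagrees with G on (0,0,0,0,1) (formula → 1, table → 0); rule it out.
That leaves (2). Evaluating it on every row reproduces the table of G exactly.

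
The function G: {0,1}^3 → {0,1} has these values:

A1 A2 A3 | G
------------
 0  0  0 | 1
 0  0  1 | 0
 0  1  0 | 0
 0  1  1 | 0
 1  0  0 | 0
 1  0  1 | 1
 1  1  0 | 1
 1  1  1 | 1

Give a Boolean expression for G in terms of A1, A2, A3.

G=1 on 4 inputs: (0,0,0), (1,0,1), (1,1,0), (1,1,1). Reading each as a conjunction of literals (¬A1·¬A2·¬A3, A1·¬A2·A3, A1·A2·¬A3, A1·A2·A3) and taking the OR gives the canonical DNF.

G(A1, A2, A3) = ((((NOT A1 AND NOT A2) AND NOT A3) OR ((A1 AND NOT A2) AND A3)) OR ((A1 AND A2) AND NOT A3)) OR ((A1 AND A2) AND A3)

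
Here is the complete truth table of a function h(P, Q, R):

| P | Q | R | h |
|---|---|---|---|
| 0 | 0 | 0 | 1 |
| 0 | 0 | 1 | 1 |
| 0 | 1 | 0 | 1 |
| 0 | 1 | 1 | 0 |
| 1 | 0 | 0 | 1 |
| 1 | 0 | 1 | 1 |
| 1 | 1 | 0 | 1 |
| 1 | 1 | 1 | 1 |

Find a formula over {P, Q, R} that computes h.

h is 0 on exactly one input, (0,1,1), whose minterm is ¬P·Q·R. So h is the negation of that single conjunction.

h(P, Q, R) = not ((not P and Q) and R)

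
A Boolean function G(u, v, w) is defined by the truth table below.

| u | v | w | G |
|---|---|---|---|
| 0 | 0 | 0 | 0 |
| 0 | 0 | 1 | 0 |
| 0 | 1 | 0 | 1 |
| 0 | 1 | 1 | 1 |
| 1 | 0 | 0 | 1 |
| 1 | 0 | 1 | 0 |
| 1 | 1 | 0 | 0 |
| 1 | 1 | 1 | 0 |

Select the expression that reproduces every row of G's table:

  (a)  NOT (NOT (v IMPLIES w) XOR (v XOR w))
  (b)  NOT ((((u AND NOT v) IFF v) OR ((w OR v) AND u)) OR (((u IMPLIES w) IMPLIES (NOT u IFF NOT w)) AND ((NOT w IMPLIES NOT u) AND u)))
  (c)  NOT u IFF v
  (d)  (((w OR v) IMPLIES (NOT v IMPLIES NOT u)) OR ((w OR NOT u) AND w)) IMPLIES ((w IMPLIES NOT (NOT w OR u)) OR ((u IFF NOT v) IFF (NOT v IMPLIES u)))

(a): at (0,0,0) it gives 1, but G = 0 — eliminated.
(c): at (1,0,1) it gives 1, but G = 0 — eliminated.
(d): at (0,0,0) it gives 1, but G = 0 — eliminated.
That leaves (b). Evaluating it on every row reproduces the table of G exactly.

b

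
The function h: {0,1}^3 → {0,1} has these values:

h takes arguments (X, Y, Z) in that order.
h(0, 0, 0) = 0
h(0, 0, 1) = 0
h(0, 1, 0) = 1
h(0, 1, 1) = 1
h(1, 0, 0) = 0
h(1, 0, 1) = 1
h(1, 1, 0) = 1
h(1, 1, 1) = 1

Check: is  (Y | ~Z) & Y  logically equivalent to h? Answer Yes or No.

Evaluate (Y | ~Z) & Y on each row and compare to h:
  X=0, Y=0, Z=0: formula gives 0, h = 0 ✓
  X=0, Y=0, Z=1: formula gives 0, h = 0 ✓
  X=0, Y=1, Z=0: formula gives 1, h = 1 ✓
  X=0, Y=1, Z=1: formula gives 1, h = 1 ✓
  X=1, Y=0, Z=0: formula gives 0, h = 0 ✓
  X=1, Y=0, Z=1: formula gives 0, but h = 1 ✗
A single disagreement suffices: at (1,0,1) they differ, so the formula does not compute h.

No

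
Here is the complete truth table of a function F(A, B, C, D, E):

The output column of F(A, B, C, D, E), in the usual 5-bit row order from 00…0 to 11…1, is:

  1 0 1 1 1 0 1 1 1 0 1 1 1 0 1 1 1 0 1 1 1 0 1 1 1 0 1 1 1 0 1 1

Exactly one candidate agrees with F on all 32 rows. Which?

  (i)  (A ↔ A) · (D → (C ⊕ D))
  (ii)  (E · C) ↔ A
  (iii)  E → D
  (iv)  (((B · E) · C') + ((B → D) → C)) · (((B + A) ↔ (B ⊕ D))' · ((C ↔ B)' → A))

(i) disagrees with F on (0,0,0,0,1) (formula → 1, table → 0); rule it out.
(ii) disagrees with F on (0,0,0,0,1) (formula → 1, table → 0); rule it out.
(iv) disagrees with F on (0,0,0,0,0) (formula → 0, table → 1); rule it out.
That leaves (iii). Evaluating it on every row reproduces the table of F exactly.

iii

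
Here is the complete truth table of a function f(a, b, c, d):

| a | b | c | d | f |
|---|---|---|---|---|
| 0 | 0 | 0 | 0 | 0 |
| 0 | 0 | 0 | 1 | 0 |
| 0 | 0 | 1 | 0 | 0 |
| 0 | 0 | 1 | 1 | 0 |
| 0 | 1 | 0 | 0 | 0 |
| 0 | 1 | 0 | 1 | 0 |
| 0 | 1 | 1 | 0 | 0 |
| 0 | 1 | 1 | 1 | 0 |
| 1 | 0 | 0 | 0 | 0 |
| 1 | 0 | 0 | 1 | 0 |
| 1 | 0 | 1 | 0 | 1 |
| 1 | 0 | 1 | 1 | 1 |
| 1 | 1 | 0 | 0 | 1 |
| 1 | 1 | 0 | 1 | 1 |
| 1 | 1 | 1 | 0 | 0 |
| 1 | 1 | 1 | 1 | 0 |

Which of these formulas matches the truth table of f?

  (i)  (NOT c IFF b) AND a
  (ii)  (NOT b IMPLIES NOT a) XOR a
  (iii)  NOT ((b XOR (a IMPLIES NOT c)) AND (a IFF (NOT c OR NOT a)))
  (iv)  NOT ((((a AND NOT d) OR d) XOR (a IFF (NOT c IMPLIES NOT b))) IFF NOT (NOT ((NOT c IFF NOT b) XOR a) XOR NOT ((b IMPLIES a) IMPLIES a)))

i

(ii) fails at (0,0,0,0): the formula yields 1, f is 0.
(iii) fails at (0,0,0,0): the formula yields 1, f is 0.
(iv) fails at (0,0,0,1): the formula yields 1, f is 0.
(i) is the remaining candidate, and it agrees with f on all 16 inputs.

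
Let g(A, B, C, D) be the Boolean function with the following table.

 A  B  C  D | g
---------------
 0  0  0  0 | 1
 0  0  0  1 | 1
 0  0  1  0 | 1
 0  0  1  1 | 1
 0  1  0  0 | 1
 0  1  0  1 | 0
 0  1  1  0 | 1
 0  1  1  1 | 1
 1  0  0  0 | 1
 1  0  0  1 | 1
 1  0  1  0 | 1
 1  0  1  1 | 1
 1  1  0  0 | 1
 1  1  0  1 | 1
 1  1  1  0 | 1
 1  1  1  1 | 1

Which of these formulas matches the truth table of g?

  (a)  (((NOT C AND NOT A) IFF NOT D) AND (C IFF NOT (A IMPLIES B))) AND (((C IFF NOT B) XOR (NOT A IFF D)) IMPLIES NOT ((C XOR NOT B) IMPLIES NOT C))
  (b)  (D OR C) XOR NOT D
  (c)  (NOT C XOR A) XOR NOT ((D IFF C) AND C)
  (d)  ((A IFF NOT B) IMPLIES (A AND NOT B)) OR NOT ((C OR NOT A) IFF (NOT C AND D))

d

(a): at (0,0,0,1) it gives 0, but g = 1 — eliminated.
(b): at (0,0,1,0) it gives 0, but g = 1 — eliminated.
(c): at (0,0,0,0) it gives 0, but g = 1 — eliminated.
Only (d) survives; checking it on all 16 rows confirms it matches g.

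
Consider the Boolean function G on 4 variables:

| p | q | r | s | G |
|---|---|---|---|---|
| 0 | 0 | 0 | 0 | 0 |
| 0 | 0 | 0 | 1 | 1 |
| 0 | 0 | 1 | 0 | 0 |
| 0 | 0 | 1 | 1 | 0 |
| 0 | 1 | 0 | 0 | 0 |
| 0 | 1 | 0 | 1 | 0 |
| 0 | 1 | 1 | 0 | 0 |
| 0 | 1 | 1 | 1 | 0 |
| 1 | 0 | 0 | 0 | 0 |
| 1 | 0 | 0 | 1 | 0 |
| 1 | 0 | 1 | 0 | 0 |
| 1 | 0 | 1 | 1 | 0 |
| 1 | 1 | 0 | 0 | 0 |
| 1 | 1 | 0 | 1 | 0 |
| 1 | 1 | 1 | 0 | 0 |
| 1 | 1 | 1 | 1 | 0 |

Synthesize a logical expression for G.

G(p, q, r, s) = ((p' · q') · r') · s

G is 1 on exactly one input, (0,0,0,1), whose minterm is ¬p·¬q·¬r·s. So G is just that conjunction.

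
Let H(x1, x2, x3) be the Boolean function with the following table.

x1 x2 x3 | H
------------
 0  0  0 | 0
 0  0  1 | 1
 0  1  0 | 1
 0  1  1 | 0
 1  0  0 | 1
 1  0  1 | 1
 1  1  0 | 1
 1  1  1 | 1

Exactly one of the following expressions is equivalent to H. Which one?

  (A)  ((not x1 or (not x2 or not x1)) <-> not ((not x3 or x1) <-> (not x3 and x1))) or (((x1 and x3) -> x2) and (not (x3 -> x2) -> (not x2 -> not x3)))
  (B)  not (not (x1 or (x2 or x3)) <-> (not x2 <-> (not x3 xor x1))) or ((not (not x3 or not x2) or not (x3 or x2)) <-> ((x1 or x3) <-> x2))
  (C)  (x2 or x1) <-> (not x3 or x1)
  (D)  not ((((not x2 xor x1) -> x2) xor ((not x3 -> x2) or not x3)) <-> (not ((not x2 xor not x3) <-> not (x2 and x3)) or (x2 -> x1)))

(A) disagrees with H on (0,0,0) (formula → 1, table → 0); rule it out.
(B) disagrees with H on (0,0,0) (formula → 1, table → 0); rule it out.
(D) disagrees with H on (0,0,1) (formula → 0, table → 1); rule it out.
(C) is the remaining candidate, and it agrees with H on all 8 inputs.

C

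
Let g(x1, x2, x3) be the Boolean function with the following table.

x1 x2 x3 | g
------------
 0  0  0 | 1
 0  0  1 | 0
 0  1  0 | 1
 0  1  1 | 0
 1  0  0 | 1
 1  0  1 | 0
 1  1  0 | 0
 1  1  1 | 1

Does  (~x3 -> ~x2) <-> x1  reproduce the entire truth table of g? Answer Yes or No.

No

Evaluate (~x3 -> ~x2) <-> x1 on each row and compare to g:
  x1=0, x2=0, x3=0: formula gives 0, but g = 1 ✗
Since they disagree at (0,0,0), the expression is not a correct formula for g.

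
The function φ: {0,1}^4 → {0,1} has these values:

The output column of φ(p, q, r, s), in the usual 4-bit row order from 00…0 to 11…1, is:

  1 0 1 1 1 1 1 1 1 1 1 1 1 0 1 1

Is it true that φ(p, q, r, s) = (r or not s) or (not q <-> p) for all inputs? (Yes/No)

Yes

Check the formula against φ row by row:
  p=0, q=0, r=0, s=0: formula gives 1, φ = 1 ✓
  p=0, q=0, r=0, s=1: formula gives 0, φ = 0 ✓
  p=0, q=0, r=1, s=0: formula gives 1, φ = 1 ✓
  p=0, q=0, r=1, s=1: formula gives 1, φ = 1 ✓
  …and likewise for the remaining 12 rows.
All 16 rows match — the expression computes φ exactly.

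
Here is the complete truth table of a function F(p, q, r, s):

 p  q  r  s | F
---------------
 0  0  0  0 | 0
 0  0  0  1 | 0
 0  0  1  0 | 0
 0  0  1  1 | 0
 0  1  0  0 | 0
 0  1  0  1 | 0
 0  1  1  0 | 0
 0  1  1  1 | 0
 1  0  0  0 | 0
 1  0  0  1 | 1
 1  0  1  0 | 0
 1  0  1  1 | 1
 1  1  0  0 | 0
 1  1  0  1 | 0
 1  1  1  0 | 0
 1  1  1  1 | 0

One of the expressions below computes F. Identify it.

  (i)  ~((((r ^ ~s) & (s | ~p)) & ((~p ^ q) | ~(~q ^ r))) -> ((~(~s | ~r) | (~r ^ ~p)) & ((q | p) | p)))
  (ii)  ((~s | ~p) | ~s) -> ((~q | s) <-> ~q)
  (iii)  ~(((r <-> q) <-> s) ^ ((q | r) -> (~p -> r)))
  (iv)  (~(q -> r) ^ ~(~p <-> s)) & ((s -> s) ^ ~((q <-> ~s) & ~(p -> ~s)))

(i) fails at (0,0,0,0): the formula yields 1, F is 0.
(ii) fails at (0,0,0,0): the formula yields 1, F is 0.
(iii) fails at (0,0,0,1): the formula yields 1, F is 0.
(iv) is the remaining candidate, and it agrees with F on all 16 inputs.

iv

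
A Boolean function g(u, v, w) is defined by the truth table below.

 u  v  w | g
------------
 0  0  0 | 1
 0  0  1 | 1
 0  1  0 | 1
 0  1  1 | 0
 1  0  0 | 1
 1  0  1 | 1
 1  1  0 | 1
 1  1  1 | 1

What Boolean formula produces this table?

Only row (0,1,1) gives 0. So g is 1 everywhere except there — the complement of the minterm ¬u·v·w.

g(u, v, w) = ~((~u & v) & w)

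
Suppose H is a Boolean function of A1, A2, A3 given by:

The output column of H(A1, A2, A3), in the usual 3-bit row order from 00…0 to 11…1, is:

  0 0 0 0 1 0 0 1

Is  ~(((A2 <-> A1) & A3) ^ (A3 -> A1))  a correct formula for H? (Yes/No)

Evaluate ~(((A2 <-> A1) & A3) ^ (A3 -> A1)) on each row and compare to H:
  A1=0, A2=0, A3=0: formula gives 0, H = 0 ✓
  A1=0, A2=0, A3=1: formula gives 0, H = 0 ✓
  A1=0, A2=1, A3=0: formula gives 0, H = 0 ✓
  A1=0, A2=1, A3=1: formula gives 1, but H = 0 ✗
Row (0,1,1) is a counterexample, so the formula is not equivalent to H.

No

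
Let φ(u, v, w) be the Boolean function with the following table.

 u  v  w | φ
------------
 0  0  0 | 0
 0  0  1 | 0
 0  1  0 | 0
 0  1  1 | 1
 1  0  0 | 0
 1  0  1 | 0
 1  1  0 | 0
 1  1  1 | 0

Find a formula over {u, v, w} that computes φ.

φ(u, v, w) = (¬u ∧ v) ∧ w

φ is 1 on exactly one input, (0,1,1), whose minterm is ¬u·v·w. So φ is just that conjunction.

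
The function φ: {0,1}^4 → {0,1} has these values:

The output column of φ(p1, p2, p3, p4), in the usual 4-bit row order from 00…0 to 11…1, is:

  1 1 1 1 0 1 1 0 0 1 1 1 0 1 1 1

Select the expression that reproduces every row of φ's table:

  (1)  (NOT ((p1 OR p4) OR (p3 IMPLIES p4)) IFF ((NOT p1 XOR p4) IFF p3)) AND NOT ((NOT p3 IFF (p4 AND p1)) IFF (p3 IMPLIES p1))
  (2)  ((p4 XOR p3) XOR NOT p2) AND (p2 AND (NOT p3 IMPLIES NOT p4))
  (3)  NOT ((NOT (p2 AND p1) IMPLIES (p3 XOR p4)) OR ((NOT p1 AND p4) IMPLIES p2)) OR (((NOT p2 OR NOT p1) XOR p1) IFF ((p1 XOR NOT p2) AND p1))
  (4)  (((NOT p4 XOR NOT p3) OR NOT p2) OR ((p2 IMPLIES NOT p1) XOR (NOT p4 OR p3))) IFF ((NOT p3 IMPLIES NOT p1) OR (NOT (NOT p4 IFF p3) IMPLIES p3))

4

(1) disagrees with φ on (0,0,0,1) (formula → 0, table → 1); rule it out.
(2) disagrees with φ on (0,0,0,0) (formula → 0, table → 1); rule it out.
(3) disagrees with φ on (0,0,0,0) (formula → 0, table → 1); rule it out.
That leaves (4). Evaluating it on every row reproduces the table of φ exactly.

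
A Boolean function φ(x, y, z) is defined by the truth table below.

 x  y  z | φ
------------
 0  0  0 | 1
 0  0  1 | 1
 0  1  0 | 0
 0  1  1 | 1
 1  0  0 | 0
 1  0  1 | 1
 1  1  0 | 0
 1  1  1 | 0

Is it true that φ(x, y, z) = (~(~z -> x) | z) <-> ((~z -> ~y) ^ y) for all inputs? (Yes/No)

No

Check the formula against φ row by row:
  x=0, y=0, z=0: formula gives 1, φ = 1 ✓
  x=0, y=0, z=1: formula gives 1, φ = 1 ✓
  x=0, y=1, z=0: formula gives 1, but φ = 0 ✗
Row (0,1,0) is a counterexample, so the formula is not equivalent to φ.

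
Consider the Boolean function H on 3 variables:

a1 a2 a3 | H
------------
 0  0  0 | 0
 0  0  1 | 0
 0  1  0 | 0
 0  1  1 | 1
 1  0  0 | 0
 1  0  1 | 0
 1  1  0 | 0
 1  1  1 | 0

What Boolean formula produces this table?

Only row (0,1,1) gives 1. That row's minterm ¬a1·a2·a3 is H directly.

H(a1, a2, a3) = (not a1 and a2) and a3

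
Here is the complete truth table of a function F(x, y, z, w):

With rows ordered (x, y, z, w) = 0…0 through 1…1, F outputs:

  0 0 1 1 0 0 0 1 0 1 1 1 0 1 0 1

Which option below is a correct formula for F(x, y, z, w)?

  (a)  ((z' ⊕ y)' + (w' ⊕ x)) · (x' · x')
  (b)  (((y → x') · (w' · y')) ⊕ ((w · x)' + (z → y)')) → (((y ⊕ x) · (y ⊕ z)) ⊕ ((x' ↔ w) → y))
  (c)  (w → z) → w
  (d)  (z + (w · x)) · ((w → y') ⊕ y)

(a) disagrees with F on (0,0,0,0) (formula → 1, table → 0); rule it out.
(b) disagrees with F on (0,0,0,0) (formula → 1, table → 0); rule it out.
(c) disagrees with F on (0,0,0,1) (formula → 1, table → 0); rule it out.
(d) is the remaining candidate, and it agrees with F on all 16 inputs.

d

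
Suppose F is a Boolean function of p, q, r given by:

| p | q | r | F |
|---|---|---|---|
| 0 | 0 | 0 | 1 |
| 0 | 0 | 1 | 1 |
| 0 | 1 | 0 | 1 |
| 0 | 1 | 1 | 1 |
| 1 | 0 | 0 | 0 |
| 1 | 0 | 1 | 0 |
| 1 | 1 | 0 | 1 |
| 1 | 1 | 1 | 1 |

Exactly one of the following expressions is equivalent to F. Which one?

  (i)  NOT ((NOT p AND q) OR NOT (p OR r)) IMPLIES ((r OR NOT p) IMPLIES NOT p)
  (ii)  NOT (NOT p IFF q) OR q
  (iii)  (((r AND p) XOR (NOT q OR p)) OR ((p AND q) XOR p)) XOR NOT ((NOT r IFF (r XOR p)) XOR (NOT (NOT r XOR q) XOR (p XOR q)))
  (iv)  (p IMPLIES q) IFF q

(i) fails at (1,0,0): the formula yields 1, F is 0.
(iii) fails at (0,0,0): the formula yields 0, F is 1.
(iv) fails at (0,0,0): the formula yields 0, F is 1.
Only (ii) survives; checking it on all 8 rows confirms it matches F.

ii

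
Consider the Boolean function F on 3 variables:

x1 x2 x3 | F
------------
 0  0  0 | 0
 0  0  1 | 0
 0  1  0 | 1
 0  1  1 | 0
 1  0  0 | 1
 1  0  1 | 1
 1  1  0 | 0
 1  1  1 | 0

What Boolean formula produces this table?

Collect the rows where F=1 — (0,1,0), (1,0,0), (1,0,1) — and write one minterm per row: ¬x1·x2·¬x3, x1·¬x2·¬x3, x1·¬x2·x3. Their union (logical OR) reproduces the table exactly.

F(x1, x2, x3) = (((x1' · x2) · x3') + ((x1 · x2') · x3')) + ((x1 · x2') · x3)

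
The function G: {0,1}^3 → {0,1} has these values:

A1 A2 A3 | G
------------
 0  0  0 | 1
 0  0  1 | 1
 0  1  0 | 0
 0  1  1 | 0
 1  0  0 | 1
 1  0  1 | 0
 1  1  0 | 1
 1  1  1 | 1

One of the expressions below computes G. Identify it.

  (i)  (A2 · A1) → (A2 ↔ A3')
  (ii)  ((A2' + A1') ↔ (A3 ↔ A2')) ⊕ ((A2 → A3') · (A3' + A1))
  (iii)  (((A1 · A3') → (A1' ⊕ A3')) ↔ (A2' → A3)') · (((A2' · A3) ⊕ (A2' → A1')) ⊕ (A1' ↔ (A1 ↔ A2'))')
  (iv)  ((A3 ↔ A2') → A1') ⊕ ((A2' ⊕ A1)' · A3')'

ii

(i) fails at (0,1,0): the formula yields 1, G is 0.
(iii) fails at (0,0,0): the formula yields 0, G is 1.
(iv) fails at (0,0,0): the formula yields 0, G is 1.
That leaves (ii). Evaluating it on every row reproduces the table of G exactly.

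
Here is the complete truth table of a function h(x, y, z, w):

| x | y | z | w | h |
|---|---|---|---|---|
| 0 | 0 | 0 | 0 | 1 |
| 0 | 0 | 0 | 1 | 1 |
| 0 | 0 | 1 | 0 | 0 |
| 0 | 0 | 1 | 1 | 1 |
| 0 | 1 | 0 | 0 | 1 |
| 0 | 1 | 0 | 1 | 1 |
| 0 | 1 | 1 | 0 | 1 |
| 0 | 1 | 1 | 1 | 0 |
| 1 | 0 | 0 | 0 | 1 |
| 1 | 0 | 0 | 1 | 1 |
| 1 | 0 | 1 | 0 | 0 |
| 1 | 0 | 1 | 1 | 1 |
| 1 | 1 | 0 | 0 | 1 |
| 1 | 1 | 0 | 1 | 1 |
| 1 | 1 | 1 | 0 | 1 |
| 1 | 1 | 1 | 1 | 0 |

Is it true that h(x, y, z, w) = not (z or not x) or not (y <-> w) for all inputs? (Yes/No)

No

Test each input against both h and the formula:
  x=0, y=0, z=0, w=0: formula gives 0, but h = 1 ✗
Row (0,0,0,0) is a counterexample, so the formula is not equivalent to h.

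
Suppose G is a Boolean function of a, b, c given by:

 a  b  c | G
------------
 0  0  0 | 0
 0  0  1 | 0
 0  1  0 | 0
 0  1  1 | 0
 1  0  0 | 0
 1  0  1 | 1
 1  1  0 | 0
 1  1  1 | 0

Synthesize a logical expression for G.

Only row (1,0,1) gives 1. That row's minterm a·¬b·c is G directly.

G(a, b, c) = (a · b') · c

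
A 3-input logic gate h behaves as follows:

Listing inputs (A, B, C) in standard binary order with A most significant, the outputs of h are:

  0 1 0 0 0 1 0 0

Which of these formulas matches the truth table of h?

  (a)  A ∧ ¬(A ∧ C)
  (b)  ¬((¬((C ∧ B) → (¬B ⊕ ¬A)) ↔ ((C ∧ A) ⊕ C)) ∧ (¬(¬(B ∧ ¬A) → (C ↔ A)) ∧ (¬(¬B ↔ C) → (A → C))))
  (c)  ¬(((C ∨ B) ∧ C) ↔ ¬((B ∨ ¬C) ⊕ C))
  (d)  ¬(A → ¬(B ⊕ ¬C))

c

(a) disagrees with h on (0,0,1) (formula → 0, table → 1); rule it out.
(b) disagrees with h on (0,0,0) (formula → 1, table → 0); rule it out.
(d) disagrees with h on (0,0,1) (formula → 0, table → 1); rule it out.
Only (c) survives; checking it on all 8 rows confirms it matches h.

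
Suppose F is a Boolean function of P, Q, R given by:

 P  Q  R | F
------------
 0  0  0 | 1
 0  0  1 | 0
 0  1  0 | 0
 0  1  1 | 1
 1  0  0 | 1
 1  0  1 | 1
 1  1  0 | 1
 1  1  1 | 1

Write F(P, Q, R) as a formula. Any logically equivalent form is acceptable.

There are just 2 zero rows: (0,0,1), (0,1,0). Their minterms are ¬P·¬Q·R, ¬P·Q·¬R; the OR of those covers precisely the 0-outputs, and negating it yields F.

F(P, Q, R) = ¬(((¬P ∧ ¬Q) ∧ R) ∨ ((¬P ∧ Q) ∧ ¬R))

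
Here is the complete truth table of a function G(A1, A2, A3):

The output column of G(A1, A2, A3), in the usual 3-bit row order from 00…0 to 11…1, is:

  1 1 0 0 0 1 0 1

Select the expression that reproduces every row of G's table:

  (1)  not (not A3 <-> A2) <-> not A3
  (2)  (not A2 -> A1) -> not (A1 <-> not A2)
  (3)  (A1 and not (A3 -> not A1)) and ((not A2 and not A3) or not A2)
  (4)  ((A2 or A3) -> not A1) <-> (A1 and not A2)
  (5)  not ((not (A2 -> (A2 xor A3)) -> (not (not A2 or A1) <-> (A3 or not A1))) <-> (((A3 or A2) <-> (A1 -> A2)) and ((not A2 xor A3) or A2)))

(1): at (1,0,0) it gives 1, but G = 0 — eliminated.
(2): at (1,0,1) it gives 0, but G = 1 — eliminated.
(3): at (0,0,0) it gives 0, but G = 1 — eliminated.
(4): at (0,0,0) it gives 0, but G = 1 — eliminated.
Only (5) survives; checking it on all 8 rows confirms it matches G.

5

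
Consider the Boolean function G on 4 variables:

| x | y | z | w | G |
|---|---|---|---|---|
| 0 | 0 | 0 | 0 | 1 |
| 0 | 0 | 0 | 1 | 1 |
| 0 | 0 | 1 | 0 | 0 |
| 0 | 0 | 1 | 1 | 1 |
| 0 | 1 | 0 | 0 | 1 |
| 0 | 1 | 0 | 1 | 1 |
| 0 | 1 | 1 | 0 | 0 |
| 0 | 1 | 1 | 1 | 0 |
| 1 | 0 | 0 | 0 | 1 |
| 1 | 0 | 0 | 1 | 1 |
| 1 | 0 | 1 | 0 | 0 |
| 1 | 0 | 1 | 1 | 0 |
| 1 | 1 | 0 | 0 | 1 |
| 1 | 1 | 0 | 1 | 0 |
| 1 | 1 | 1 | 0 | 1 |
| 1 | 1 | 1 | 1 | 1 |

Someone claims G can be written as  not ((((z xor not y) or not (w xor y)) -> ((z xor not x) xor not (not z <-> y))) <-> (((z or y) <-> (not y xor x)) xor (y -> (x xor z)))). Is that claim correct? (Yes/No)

Evaluate not ((((z xor not y) or not (w xor y)) -> ((z xor not x) xor not (not z <-> y))) <-> (((z or y) <-> (not y xor x)) xor (y -> (x xor z)))) on each row and compare to G:
  x=0, y=0, z=0, w=0: formula gives 1, G = 1 ✓
  x=0, y=0, z=0, w=1: formula gives 1, G = 1 ✓
  x=0, y=0, z=1, w=0: formula gives 0, G = 0 ✓
  x=0, y=0, z=1, w=1: formula gives 1, G = 1 ✓
  … (the remaining 12 rows also agree.)
Every row agrees, so the formula is equivalent.

Yes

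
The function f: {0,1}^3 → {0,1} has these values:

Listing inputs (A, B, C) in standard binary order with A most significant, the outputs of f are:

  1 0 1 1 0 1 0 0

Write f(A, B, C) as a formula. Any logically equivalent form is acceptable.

f(A, B, C) = ((((A' · B') · C') + ((A' · B) · C')) + ((A' · B) · C)) + ((A · B') · C)

The 1-rows are (0,0,0), (0,1,0), (0,1,1), (1,0,1). Each contributes one minterm — ¬A·¬B·¬C; ¬A·B·¬C; ¬A·B·C; A·¬B·C — and their disjunction is a sum-of-products form of f.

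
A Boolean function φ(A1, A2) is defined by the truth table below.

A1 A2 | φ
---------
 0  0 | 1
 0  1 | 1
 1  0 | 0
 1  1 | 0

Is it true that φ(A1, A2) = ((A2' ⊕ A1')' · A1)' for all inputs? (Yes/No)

Evaluate ((A2' ⊕ A1')' · A1)' on each row and compare to φ:
  A1=0, A2=0: formula gives 1, φ = 1 ✓
  A1=0, A2=1: formula gives 1, φ = 1 ✓
  A1=1, A2=0: formula gives 1, but φ = 0 ✗
Row (1,0) is a counterexample, so the formula is not equivalent to φ.

No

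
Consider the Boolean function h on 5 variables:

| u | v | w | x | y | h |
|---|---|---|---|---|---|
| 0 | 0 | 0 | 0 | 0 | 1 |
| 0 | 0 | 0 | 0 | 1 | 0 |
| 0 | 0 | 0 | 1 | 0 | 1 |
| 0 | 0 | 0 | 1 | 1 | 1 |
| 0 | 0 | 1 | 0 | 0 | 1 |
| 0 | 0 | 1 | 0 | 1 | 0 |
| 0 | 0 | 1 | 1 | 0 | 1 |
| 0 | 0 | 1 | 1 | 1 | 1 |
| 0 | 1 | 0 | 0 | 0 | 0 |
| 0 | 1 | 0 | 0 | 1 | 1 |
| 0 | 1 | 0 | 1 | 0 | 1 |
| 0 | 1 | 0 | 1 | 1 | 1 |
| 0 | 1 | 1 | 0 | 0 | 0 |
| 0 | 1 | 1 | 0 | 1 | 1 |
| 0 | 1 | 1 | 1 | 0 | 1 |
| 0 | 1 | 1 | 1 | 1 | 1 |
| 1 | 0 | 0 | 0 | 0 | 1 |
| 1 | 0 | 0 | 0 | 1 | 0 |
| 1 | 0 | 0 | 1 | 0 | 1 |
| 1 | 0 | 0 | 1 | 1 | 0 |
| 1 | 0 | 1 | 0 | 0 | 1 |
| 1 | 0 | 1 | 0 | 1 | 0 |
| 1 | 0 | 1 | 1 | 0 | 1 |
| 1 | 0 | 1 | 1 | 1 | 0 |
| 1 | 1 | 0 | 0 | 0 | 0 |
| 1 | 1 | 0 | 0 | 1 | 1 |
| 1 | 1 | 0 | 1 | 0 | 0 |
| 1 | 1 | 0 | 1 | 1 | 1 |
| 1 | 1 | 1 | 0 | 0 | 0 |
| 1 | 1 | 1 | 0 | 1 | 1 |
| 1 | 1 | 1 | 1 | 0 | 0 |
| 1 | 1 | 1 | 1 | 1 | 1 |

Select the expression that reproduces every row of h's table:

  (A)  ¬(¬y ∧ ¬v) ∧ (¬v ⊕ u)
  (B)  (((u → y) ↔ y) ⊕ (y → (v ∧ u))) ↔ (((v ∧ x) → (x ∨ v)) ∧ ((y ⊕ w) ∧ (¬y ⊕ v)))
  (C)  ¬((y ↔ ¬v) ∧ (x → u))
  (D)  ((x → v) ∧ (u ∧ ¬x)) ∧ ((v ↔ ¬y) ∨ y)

(A) disagrees with h on (0,0,0,0,0) (formula → 0, table → 1); rule it out.
(B) disagrees with h on (0,0,0,0,0) (formula → 0, table → 1); rule it out.
(D) disagrees with h on (0,0,0,0,0) (formula → 0, table → 1); rule it out.
Only (C) survives; checking it on all 32 rows confirms it matches h.

C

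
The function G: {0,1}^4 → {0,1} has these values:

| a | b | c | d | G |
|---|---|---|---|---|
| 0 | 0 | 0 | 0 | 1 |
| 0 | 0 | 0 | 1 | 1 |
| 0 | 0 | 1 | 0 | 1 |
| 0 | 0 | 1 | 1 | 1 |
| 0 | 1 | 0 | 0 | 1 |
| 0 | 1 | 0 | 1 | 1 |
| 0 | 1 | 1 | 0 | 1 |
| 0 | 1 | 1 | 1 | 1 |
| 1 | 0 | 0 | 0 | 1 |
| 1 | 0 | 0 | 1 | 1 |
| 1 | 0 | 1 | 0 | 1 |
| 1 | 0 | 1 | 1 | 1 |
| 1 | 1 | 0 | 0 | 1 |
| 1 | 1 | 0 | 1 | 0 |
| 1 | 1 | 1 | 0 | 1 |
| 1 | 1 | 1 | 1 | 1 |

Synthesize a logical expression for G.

G(a, b, c, d) = (((a · b) · c') · d)'

G is 0 on exactly one input, (1,1,0,1), whose minterm is a·b·¬c·d. So G is the negation of that single conjunction.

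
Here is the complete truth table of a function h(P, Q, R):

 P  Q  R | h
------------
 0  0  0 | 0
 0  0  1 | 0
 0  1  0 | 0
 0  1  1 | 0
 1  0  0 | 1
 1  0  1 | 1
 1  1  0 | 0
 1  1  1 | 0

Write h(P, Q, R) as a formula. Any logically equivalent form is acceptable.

h(P, Q, R) = ((P ∧ ¬Q) ∧ ¬R) ∨ ((P ∧ ¬Q) ∧ R)

The 1-rows are (1,0,0), (1,0,1). Each contributes one minterm — P·¬Q·¬R; P·¬Q·R — and their disjunction is a sum-of-products form of h.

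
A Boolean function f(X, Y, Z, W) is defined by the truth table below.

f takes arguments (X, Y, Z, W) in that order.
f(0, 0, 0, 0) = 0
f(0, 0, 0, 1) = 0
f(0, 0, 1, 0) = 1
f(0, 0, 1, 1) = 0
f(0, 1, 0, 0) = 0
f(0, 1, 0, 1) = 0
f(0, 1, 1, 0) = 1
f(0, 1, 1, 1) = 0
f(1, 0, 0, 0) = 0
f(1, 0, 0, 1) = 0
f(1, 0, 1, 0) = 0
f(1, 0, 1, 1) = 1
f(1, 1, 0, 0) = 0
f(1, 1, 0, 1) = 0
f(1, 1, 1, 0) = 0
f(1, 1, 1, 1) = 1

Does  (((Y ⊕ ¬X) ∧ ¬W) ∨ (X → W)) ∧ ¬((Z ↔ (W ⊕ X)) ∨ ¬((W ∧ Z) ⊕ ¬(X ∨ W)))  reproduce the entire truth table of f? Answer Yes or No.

Check the formula against f row by row:
  X=0, Y=0, Z=0, W=0: formula gives 0, f = 0 ✓
  X=0, Y=0, Z=0, W=1: formula gives 0, f = 0 ✓
  X=0, Y=0, Z=1, W=0: formula gives 1, f = 1 ✓
  X=0, Y=0, Z=1, W=1: formula gives 0, f = 0 ✓
  … (the remaining 12 rows also agree.)
Every row agrees, so the formula is equivalent.

Yes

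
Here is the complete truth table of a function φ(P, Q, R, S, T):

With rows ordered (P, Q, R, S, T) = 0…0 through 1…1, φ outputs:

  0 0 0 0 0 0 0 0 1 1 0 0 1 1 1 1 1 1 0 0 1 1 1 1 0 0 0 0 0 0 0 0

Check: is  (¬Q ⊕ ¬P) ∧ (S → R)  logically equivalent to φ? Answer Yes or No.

Yes

Evaluate (¬Q ⊕ ¬P) ∧ (S → R) on each row and compare to φ:
  P=0, Q=0, R=0, S=0, T=0: formula gives 0, φ = 0 ✓
  P=0, Q=0, R=0, S=0, T=1: formula gives 0, φ = 0 ✓
  P=0, Q=0, R=0, S=1, T=0: formula gives 0, φ = 0 ✓
  P=0, Q=0, R=0, S=1, T=1: formula gives 0, φ = 0 ✓
  … (the remaining 28 rows also agree.)
All 32 rows match — the expression computes φ exactly.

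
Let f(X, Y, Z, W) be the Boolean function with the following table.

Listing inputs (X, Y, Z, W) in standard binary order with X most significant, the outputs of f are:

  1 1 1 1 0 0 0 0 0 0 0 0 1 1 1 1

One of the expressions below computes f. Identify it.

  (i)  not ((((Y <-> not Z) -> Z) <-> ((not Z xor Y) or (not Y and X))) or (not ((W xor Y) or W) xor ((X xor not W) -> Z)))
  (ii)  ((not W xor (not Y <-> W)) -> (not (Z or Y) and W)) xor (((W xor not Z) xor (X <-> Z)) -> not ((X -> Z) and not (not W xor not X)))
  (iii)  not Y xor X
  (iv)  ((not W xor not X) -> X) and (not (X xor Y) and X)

(i) fails at (0,0,0,0): the formula yields 0, f is 1.
(ii) fails at (0,0,0,1): the formula yields 0, f is 1.
(iv) fails at (0,0,0,0): the formula yields 0, f is 1.
That leaves (iii). Evaluating it on every row reproduces the table of f exactly.

iii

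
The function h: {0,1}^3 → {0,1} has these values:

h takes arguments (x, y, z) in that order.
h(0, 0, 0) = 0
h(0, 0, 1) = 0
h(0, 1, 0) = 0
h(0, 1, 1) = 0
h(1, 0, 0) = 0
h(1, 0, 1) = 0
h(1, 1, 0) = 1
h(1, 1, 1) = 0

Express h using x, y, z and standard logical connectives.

h(x, y, z) = (x ∧ y) ∧ ¬z

h is 1 on exactly one input, (1,1,0), whose minterm is x·y·¬z. So h is just that conjunction.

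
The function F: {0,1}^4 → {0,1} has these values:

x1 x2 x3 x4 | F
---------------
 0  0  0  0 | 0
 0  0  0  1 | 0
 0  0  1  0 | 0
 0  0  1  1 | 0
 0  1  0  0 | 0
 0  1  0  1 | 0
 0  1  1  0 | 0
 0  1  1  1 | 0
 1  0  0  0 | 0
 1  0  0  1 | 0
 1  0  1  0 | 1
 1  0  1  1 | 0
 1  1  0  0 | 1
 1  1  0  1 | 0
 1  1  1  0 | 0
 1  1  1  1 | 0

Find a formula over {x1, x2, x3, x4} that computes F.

F=1 on 2 inputs: (1,0,1,0), (1,1,0,0). Reading each as a conjunction of literals (x1·¬x2·x3·¬x4, x1·x2·¬x3·¬x4) and taking the OR gives the canonical DNF.

F(x1, x2, x3, x4) = (((x1 & ~x2) & x3) & ~x4) | (((x1 & x2) & ~x3) & ~x4)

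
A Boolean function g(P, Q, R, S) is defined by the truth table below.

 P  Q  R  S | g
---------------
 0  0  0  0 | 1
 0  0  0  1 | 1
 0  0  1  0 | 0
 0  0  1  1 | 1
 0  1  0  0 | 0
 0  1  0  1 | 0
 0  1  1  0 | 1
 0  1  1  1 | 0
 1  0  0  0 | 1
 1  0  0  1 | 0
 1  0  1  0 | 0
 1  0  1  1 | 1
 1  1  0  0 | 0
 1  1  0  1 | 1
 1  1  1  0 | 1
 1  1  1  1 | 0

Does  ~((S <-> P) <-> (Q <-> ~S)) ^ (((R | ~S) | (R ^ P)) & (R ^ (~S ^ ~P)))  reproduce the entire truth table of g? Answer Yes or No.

Check the formula against g row by row:
  P=0, Q=0, R=0, S=0: formula gives 1, g = 1 ✓
  P=0, Q=0, R=0, S=1: formula gives 1, g = 1 ✓
  P=0, Q=0, R=1, S=0: formula gives 0, g = 0 ✓
  P=0, Q=0, R=1, S=1: formula gives 1, g = 1 ✓
  …and likewise for the remaining 12 rows.
All 16 rows match — the expression computes g exactly.

Yes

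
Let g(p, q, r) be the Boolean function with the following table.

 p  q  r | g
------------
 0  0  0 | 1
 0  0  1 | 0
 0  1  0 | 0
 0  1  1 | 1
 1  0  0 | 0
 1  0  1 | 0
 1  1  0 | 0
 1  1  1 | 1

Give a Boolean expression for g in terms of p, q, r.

g(p, q, r) = (((p' · q') · r') + ((p' · q) · r)) + ((p · q) · r)

Collect the rows where g=1 — (0,0,0), (0,1,1), (1,1,1) — and write one minterm per row: ¬p·¬q·¬r, ¬p·q·r, p·q·r. Their union (logical OR) reproduces the table exactly.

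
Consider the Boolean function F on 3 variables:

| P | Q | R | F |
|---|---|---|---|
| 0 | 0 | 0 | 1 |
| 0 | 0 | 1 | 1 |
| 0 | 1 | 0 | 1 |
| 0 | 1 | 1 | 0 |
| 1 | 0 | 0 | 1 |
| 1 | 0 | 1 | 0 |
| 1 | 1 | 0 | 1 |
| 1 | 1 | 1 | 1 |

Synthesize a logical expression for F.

F(P, Q, R) = not (((not P and Q) and R) or ((P and not Q) and R))

There are just 2 zero rows: (0,1,1), (1,0,1). Their minterms are ¬P·Q·R, P·¬Q·R; the OR of those covers precisely the 0-outputs, and negating it yields F.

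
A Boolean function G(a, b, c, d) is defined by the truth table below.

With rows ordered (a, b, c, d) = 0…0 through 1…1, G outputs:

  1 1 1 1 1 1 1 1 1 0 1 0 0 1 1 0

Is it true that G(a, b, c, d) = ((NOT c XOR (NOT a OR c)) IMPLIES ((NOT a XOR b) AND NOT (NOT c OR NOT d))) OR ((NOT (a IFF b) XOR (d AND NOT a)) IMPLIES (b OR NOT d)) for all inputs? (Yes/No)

No

Evaluate ((NOT c XOR (NOT a OR c)) IMPLIES ((NOT a XOR b) AND NOT (NOT c OR NOT d))) OR ((NOT (a IFF b) XOR (d AND NOT a)) IMPLIES (b OR NOT d)) on each row and compare to G:
  a=0, b=0, c=0, d=0: formula gives 1, G = 1 ✓
  a=0, b=0, c=0, d=1: formula gives 1, G = 1 ✓
  a=0, b=0, c=1, d=0: formula gives 1, G = 1 ✓
  a=0, b=0, c=1, d=1: formula gives 1, G = 1 ✓
  …
  a=1, b=1, c=0, d=0: formula gives 1, but G = 0 ✗
A single disagreement suffices: at (1,1,0,0) they differ, so the formula does not compute G.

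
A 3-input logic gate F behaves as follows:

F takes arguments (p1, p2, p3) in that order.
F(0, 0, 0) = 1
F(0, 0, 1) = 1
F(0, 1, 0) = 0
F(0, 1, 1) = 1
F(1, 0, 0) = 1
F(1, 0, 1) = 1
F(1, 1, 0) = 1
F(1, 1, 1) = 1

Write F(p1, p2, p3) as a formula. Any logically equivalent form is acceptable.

F is 0 on exactly one input, (0,1,0), whose minterm is ¬p1·p2·¬p3. So F is the negation of that single conjunction.

F(p1, p2, p3) = ~((~p1 & p2) & ~p3)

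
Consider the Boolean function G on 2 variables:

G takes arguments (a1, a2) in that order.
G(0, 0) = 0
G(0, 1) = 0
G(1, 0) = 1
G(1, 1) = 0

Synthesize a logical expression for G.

G(a1, a2) = a1 · a2'

1 only at (1,0): a1 AND NOT a2.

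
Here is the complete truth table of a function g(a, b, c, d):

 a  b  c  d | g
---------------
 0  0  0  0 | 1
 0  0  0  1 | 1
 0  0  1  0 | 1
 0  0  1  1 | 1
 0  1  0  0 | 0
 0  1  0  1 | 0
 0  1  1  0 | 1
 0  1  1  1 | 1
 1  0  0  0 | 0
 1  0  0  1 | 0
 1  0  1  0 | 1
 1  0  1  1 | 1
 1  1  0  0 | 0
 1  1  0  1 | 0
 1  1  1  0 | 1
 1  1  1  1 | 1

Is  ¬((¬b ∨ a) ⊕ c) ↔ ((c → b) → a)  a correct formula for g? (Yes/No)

Yes

Check the formula against g row by row:
  a=0, b=0, c=0, d=0: formula gives 1, g = 1 ✓
  a=0, b=0, c=0, d=1: formula gives 1, g = 1 ✓
  a=0, b=0, c=1, d=0: formula gives 1, g = 1 ✓
  a=0, b=0, c=1, d=1: formula gives 1, g = 1 ✓
  … (the remaining 12 rows also agree.)
All 16 rows match — the expression computes g exactly.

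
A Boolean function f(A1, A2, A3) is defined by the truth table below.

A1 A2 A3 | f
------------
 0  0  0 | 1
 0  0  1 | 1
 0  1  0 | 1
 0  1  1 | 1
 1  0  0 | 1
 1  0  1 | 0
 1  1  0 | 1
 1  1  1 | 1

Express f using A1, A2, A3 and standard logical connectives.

f is 0 on exactly one input, (1,0,1), whose minterm is A1·¬A2·A3. So f is the negation of that single conjunction.

f(A1, A2, A3) = not ((A1 and not A2) and A3)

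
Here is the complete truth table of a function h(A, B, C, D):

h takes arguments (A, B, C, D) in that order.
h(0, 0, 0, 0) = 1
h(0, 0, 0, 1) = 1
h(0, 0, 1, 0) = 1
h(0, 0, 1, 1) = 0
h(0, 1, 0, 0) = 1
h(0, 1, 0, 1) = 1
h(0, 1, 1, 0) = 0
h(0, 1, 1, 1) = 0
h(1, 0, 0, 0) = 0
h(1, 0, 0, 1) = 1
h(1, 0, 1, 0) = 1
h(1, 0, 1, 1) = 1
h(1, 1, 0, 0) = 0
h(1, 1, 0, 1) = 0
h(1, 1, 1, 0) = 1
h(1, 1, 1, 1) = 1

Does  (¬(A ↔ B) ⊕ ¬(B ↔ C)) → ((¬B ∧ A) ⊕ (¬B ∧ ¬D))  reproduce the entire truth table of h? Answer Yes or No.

Test each input against both h and the formula:
  A=0, B=0, C=0, D=0: formula gives 1, h = 1 ✓
  A=0, B=0, C=0, D=1: formula gives 1, h = 1 ✓
  A=0, B=0, C=1, D=0: formula gives 1, h = 1 ✓
  A=0, B=0, C=1, D=1: formula gives 0, h = 0 ✓
  … (the remaining 12 rows also agree.)
No disagreement on any input; they are logically equivalent.

Yes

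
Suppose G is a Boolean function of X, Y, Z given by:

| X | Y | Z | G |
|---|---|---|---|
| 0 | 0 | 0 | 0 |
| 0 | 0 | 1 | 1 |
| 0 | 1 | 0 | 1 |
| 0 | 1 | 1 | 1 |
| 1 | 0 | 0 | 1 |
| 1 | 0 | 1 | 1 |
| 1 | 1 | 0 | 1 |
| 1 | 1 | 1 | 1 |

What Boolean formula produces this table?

G(X, Y, Z) = (X | Y) | Z

The output is 1 whenever at least one input is 1 — the OR of all inputs.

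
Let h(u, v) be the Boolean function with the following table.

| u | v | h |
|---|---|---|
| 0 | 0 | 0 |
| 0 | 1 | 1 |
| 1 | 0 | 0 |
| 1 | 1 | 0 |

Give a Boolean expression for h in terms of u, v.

h(u, v) = ~u & v

1 only at (0,1): NOT u AND v.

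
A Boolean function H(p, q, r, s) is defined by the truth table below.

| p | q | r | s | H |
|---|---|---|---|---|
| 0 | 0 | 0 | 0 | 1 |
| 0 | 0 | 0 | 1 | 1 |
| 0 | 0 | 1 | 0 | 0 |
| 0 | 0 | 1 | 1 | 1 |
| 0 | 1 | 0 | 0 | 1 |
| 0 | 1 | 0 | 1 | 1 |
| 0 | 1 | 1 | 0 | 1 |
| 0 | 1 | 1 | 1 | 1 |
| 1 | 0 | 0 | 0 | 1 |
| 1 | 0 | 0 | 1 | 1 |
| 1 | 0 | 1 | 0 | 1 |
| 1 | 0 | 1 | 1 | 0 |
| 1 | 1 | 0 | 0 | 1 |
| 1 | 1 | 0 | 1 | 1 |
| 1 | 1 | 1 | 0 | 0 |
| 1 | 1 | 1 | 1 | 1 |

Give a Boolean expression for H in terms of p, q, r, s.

H(p, q, r, s) = NOT (((((NOT p AND NOT q) AND r) AND NOT s) OR (((p AND NOT q) AND r) AND s)) OR (((p AND q) AND r) AND NOT s))

H is 0 on only 3 rows — (0,0,1,0), (1,0,1,1), (1,1,1,0). Writing each as a minterm (¬p·¬q·r·¬s, p·¬q·r·s, p·q·r·¬s) and OR-ing them characterizes exactly where H=0, so H is the negation of that disjunction.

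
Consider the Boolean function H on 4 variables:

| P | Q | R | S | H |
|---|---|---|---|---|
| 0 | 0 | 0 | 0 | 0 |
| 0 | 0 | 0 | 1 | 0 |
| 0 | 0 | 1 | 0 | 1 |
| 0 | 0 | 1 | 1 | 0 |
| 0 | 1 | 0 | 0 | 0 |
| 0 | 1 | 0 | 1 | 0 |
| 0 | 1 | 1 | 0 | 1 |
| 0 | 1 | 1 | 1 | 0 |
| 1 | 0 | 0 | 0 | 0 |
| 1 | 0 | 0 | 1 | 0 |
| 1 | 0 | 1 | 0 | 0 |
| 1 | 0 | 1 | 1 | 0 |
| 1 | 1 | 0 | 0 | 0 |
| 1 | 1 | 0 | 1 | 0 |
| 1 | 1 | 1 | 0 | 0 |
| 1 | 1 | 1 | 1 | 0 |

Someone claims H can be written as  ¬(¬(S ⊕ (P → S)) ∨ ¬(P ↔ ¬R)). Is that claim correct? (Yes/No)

Yes

Evaluate ¬(¬(S ⊕ (P → S)) ∨ ¬(P ↔ ¬R)) on each row and compare to H:
  P=0, Q=0, R=0, S=0: formula gives 0, H = 0 ✓
  P=0, Q=0, R=0, S=1: formula gives 0, H = 0 ✓
  P=0, Q=0, R=1, S=0: formula gives 1, H = 1 ✓
  P=0, Q=0, R=1, S=1: formula gives 0, H = 0 ✓
  …and likewise for the remaining 12 rows.
No disagreement on any input; they are logically equivalent.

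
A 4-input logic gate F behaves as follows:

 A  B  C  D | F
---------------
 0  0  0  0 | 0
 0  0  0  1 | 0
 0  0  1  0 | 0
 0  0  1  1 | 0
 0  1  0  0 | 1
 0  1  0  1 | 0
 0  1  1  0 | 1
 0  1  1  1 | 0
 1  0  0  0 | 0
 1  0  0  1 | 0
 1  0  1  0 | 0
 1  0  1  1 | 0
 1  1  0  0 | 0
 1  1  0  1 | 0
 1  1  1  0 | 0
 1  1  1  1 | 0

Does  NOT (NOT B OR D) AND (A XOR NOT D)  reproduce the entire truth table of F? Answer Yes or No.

Test each input against both F and the formula:
  A=0, B=0, C=0, D=0: formula gives 0, F = 0 ✓
  A=0, B=0, C=0, D=1: formula gives 0, F = 0 ✓
  A=0, B=0, C=1, D=0: formula gives 0, F = 0 ✓
  A=0, B=0, C=1, D=1: formula gives 0, F = 0 ✓
  … (the remaining 12 rows also agree.)
Every row agrees, so the formula is equivalent.

Yes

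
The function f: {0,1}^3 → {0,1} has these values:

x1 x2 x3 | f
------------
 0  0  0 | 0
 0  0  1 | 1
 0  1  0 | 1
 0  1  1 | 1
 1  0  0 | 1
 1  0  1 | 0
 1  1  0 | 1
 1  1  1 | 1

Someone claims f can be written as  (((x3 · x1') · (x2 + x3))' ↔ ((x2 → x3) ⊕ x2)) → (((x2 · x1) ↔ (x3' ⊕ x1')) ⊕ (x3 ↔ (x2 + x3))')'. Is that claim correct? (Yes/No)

Check the formula against f row by row:
  x1=0, x2=0, x3=0: formula gives 0, f = 0 ✓
  x1=0, x2=0, x3=1: formula gives 1, f = 1 ✓
  x1=0, x2=1, x3=0: formula gives 1, f = 1 ✓
  x1=0, x2=1, x3=1: formula gives 1, f = 1 ✓
  x1=1, x2=0, x3=0: formula gives 1, f = 1 ✓
  … (the remaining 3 rows also agree.)
All 8 rows match — the expression computes f exactly.

Yes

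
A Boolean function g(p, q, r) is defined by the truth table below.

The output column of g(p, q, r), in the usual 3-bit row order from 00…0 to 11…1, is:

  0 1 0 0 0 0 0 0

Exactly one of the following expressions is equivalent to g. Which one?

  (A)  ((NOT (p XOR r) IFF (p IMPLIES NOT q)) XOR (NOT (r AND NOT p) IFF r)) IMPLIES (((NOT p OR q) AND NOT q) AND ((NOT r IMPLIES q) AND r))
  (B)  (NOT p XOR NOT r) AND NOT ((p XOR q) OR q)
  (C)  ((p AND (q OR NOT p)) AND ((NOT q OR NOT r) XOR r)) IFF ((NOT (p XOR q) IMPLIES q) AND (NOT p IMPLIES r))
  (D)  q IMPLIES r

B

(A) disagrees with g on (0,1,1) (formula → 1, table → 0); rule it out.
(C) disagrees with g on (0,0,0) (formula → 1, table → 0); rule it out.
(D) disagrees with g on (0,0,0) (formula → 1, table → 0); rule it out.
(B) is the remaining candidate, and it agrees with g on all 8 inputs.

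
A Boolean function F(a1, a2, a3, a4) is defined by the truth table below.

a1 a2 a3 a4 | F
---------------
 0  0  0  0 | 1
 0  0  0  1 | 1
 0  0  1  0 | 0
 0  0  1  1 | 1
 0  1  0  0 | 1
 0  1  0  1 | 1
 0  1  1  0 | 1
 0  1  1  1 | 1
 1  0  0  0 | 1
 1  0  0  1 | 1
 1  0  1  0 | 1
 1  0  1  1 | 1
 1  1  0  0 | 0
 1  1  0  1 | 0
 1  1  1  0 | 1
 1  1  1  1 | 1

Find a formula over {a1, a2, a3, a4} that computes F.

The 0-rows are (0,0,1,0), (1,1,0,0), (1,1,0,1). Take each as a conjunction (¬a1·¬a2·a3·¬a4, a1·a2·¬a3·¬a4, a1·a2·¬a3·a4), form their disjunction, and complement — that gives a formula that is 1 everywhere F is.

F(a1, a2, a3, a4) = (((((a1' · a2') · a3) · a4') + (((a1 · a2) · a3') · a4')) + (((a1 · a2) · a3') · a4))'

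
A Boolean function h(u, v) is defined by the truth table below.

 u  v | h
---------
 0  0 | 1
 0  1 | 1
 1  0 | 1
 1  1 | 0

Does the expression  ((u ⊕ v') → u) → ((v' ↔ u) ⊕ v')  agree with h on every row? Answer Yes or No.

No

Test each input against both h and the formula:
  u=0, v=0: formula gives 1, h = 1 ✓
  u=0, v=1: formula gives 1, h = 1 ✓
  u=1, v=0: formula gives 0, but h = 1 ✗
Row (1,0) is a counterexample, so the formula is not equivalent to h.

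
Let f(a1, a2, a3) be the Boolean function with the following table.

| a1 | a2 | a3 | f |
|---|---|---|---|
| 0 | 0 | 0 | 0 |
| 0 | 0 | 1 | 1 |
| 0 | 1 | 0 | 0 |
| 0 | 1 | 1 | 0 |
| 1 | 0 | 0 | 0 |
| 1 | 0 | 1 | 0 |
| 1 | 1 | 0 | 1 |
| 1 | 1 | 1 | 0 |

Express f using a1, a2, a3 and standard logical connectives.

The 1-rows are (0,0,1), (1,1,0). Each contributes one minterm — ¬a1·¬a2·a3; a1·a2·¬a3 — and their disjunction is a sum-of-products form of f.

f(a1, a2, a3) = ((NOT a1 AND NOT a2) AND a3) OR ((a1 AND a2) AND NOT a3)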